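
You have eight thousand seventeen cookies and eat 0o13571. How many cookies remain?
Convert eight thousand seventeen (English words) → 8×1000 + 17 = 8017 (decimal)
Convert 0o13571 (octal) → 1×4096 + 3×512 + 5×64 + 7×8 + 1 = 6009 (decimal)
Compute 8017 - 6009 = 2008
2008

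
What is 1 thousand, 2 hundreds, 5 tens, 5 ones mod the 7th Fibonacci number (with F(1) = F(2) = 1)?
Convert 1 thousand, 2 hundreds, 5 tens, 5 ones (place-value notation) → 1×1000 + 2×100 + 5×10 + 5 = 1255 (decimal)
Convert the 7th Fibonacci number (with F(1) = F(2) = 1) (Fibonacci index) → 1, 1, 2, 3, 5, 8, 13 → 13 (decimal)
Compute 1255 mod 13 = 7
7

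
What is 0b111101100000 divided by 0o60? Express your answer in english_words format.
Convert 0b111101100000 (binary) → 2048 + 1024 + 512 + 256 + 64 + 32 = 3936 (decimal)
Convert 0o60 (octal) → 6×8 = 48 (decimal)
Compute 3936 ÷ 48 = 82
Convert 82 (decimal) → eighty-two (English words)
eighty-two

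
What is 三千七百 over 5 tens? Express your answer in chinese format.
Convert 三千七百 (Chinese numeral) → 3×1000 + 7×100 = 3700 (decimal)
Convert 5 tens (place-value notation) → 5×10 = 50 (decimal)
Compute 3700 ÷ 50 = 74
Convert 74 (decimal) → 74 = 7×10 + 4 → 七十四 (Chinese numeral)
七十四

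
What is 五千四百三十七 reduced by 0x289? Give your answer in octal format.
Convert 五千四百三十七 (Chinese numeral) → 5×1000 + 4×100 + 3×10 + 7 = 5437 (decimal)
Convert 0x289 (hexadecimal) → 2×256 + 8×16 + 9 = 649 (decimal)
Compute 5437 - 649 = 4788
Convert 4788 (decimal) → 4788 = 1×4096 + 1×512 + 2×64 + 6×8 + 4 → 0o11264 (octal)
0o11264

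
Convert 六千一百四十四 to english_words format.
Convert 六千一百四十四 (Chinese numeral) → 6×1000 + 1×100 + 4×10 + 4 = 6144 (decimal)
Convert 6144 (decimal) → 6144 = 6×1000 + 1×100 + 44 → six thousand one hundred forty-four (English words)
six thousand one hundred forty-four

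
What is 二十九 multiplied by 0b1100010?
Convert 二十九 (Chinese numeral) → 2×10 + 9 = 29 (decimal)
Convert 0b1100010 (binary) → 64 + 32 + 2 = 98 (decimal)
Compute 29 × 98 = 2842
2842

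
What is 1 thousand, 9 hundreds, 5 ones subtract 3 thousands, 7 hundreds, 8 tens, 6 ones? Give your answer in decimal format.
Convert 1 thousand, 9 hundreds, 5 ones (place-value notation) → 1×1000 + 9×100 + 5 = 1905 (decimal)
Convert 3 thousands, 7 hundreds, 8 tens, 6 ones (place-value notation) → 3×1000 + 7×100 + 8×10 + 6 = 3786 (decimal)
Compute 1905 - 3786 = -1881
-1881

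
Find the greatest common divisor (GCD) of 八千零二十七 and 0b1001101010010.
Convert 八千零二十七 (Chinese numeral) → 8×1000 + 2×10 + 7 = 8027 (decimal)
Convert 0b1001101010010 (binary) → 4096 + 512 + 256 + 64 + 16 + 2 = 4946 (decimal)
Compute gcd(8027, 4946) = 1
1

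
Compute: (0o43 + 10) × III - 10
Convert 0o43 (octal) → 4×8 + 3 = 35 (decimal)
Convert III (Roman numeral) → 1 + 1 + 1 = 3 (decimal)
Expression in decimal: (35 + 10) × 3 - 10
Parentheses first: 35 + 10 = 45
Multiply: 45 × 3 = 135
Subtract: 135 - 10 = 125
125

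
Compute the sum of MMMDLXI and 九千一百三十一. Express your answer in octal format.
Convert MMMDLXI (Roman numeral) → 1000 + 1000 + 1000 + 500 + 50 + 10 + 1 = 3561 (decimal)
Convert 九千一百三十一 (Chinese numeral) → 9×1000 + 1×100 + 3×10 + 1 = 9131 (decimal)
Compute 3561 + 9131 = 12692
Convert 12692 (decimal) → 12692 = 3×4096 + 6×64 + 2×8 + 4 → 0o30624 (octal)
0o30624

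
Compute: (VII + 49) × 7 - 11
Convert VII (Roman numeral) → 5 + 1 + 1 = 7 (decimal)
Expression in decimal: (7 + 49) × 7 - 11
Parentheses first: 7 + 49 = 56
Multiply: 56 × 7 = 392
Subtract: 392 - 11 = 381
381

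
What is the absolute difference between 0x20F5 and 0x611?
Convert 0x20F5 (hexadecimal) → 2×4096 + 15×16 + 5 = 8437 (decimal)
Convert 0x611 (hexadecimal) → 6×256 + 1×16 + 1 = 1553 (decimal)
Compute |8437 - 1553| = 6884
6884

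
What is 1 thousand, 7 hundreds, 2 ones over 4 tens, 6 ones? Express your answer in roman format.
Convert 1 thousand, 7 hundreds, 2 ones (place-value notation) → 1×1000 + 7×100 + 2 = 1702 (decimal)
Convert 4 tens, 6 ones (place-value notation) → 4×10 + 6 = 46 (decimal)
Compute 1702 ÷ 46 = 37
Convert 37 (decimal) → 37 = 10 + 10 + 10 + 5 + 1 + 1 → XXXVII (Roman numeral)
XXXVII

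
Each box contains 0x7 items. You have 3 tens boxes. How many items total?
Convert 0x7 (hexadecimal) → 7 (decimal)
Convert 3 tens (place-value notation) → 3×10 = 30 (decimal)
Compute 7 × 30 = 210
210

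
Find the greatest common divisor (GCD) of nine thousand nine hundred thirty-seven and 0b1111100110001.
Convert nine thousand nine hundred thirty-seven (English words) → 9×1000 + 9×100 + 37 = 9937 (decimal)
Convert 0b1111100110001 (binary) → 4096 + 2048 + 1024 + 512 + 256 + 32 + 16 + 1 = 7985 (decimal)
Compute gcd(9937, 7985) = 1
1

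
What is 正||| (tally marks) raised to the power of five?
Convert 正||| (tally marks) → 5 + 3 = 8 (decimal)
Convert five (English words) → 5 (decimal)
Compute 8 ^ 5 = 32768
32768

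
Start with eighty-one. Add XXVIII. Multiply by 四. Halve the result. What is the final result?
Convert eighty-one (English words) → 81 (decimal)
Start: 81
Convert XXVIII (Roman numeral) → 10 + 10 + 5 + 1 + 1 + 1 = 28 (decimal)
81 + 28 = 109
Convert 四 (Chinese numeral) → 4 (decimal)
109 × 4 = 436
436 ÷ 2 = 218
218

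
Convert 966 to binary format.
Convert 966 (decimal) → 966 = 512 + 256 + 128 + 64 + 4 + 2 → 0b1111000110 (binary)
0b1111000110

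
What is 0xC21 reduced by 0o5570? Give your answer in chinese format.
Convert 0xC21 (hexadecimal) → 12×256 + 2×16 + 1 = 3105 (decimal)
Convert 0o5570 (octal) → 5×512 + 5×64 + 7×8 = 2936 (decimal)
Compute 3105 - 2936 = 169
Convert 169 (decimal) → 169 = 1×100 + 6×10 + 9 → 一百六十九 (Chinese numeral)
一百六十九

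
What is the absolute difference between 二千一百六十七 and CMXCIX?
Convert 二千一百六十七 (Chinese numeral) → 2×1000 + 1×100 + 6×10 + 7 = 2167 (decimal)
Convert CMXCIX (Roman numeral) → 900 + 90 + 9 = 999 (decimal)
Compute |2167 - 999| = 1168
1168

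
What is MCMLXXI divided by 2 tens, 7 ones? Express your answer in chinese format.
Convert MCMLXXI (Roman numeral) → 1000 + 900 + 50 + 10 + 10 + 1 = 1971 (decimal)
Convert 2 tens, 7 ones (place-value notation) → 2×10 + 7 = 27 (decimal)
Compute 1971 ÷ 27 = 73
Convert 73 (decimal) → 73 = 7×10 + 3 → 七十三 (Chinese numeral)
七十三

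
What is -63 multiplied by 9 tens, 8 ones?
Convert 9 tens, 8 ones (place-value notation) → 9×10 + 8 = 98 (decimal)
Compute -63 × 98 = -6174
-6174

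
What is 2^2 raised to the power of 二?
Convert 2^2 (power) → 4 (decimal)
Convert 二 (Chinese numeral) → 2 (decimal)
Compute 4 ^ 2 = 16
16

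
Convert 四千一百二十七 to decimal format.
Convert 四千一百二十七 (Chinese numeral) → 4×1000 + 1×100 + 2×10 + 7 = 4127 (decimal)
4127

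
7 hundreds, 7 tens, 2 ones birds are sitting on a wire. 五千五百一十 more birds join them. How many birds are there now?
Convert 7 hundreds, 7 tens, 2 ones (place-value notation) → 7×100 + 7×10 + 2 = 772 (decimal)
Convert 五千五百一十 (Chinese numeral) → 5×1000 + 5×100 + 1×10 = 5510 (decimal)
Compute 772 + 5510 = 6282
6282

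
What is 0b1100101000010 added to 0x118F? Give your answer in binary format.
Convert 0b1100101000010 (binary) → 4096 + 2048 + 256 + 64 + 2 = 6466 (decimal)
Convert 0x118F (hexadecimal) → 1×4096 + 1×256 + 8×16 + 15 = 4495 (decimal)
Compute 6466 + 4495 = 10961
Convert 10961 (decimal) → 10961 = 8192 + 2048 + 512 + 128 + 64 + 16 + 1 → 0b10101011010001 (binary)
0b10101011010001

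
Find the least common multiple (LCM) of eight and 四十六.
Convert eight (English words) → 8 (decimal)
Convert 四十六 (Chinese numeral) → 4×10 + 6 = 46 (decimal)
Compute lcm(8, 46) = 184
184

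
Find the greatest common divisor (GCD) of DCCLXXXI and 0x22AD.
Convert DCCLXXXI (Roman numeral) → 500 + 100 + 100 + 50 + 10 + 10 + 10 + 1 = 781 (decimal)
Convert 0x22AD (hexadecimal) → 2×4096 + 2×256 + 10×16 + 13 = 8877 (decimal)
Compute gcd(781, 8877) = 11
11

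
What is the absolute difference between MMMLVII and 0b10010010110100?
Convert MMMLVII (Roman numeral) → 1000 + 1000 + 1000 + 50 + 5 + 1 + 1 = 3057 (decimal)
Convert 0b10010010110100 (binary) → 8192 + 1024 + 128 + 32 + 16 + 4 = 9396 (decimal)
Compute |3057 - 9396| = 6339
6339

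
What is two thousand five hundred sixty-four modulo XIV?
Convert two thousand five hundred sixty-four (English words) → 2×1000 + 5×100 + 64 = 2564 (decimal)
Convert XIV (Roman numeral) → 10 + 4 = 14 (decimal)
Compute 2564 mod 14 = 2
2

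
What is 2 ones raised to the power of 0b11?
Convert 2 ones (place-value notation) → 2 (decimal)
Convert 0b11 (binary) → 2 + 1 = 3 (decimal)
Compute 2 ^ 3 = 8
8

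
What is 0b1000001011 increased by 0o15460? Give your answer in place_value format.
Convert 0b1000001011 (binary) → 512 + 8 + 2 + 1 = 523 (decimal)
Convert 0o15460 (octal) → 1×4096 + 5×512 + 4×64 + 6×8 = 6960 (decimal)
Compute 523 + 6960 = 7483
Convert 7483 (decimal) → 7483 = 7×1000 + 4×100 + 8×10 + 3 → 7 thousands, 4 hundreds, 8 tens, 3 ones (place-value notation)
7 thousands, 4 hundreds, 8 tens, 3 ones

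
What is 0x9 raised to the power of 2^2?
Convert 0x9 (hexadecimal) → 9 (decimal)
Convert 2^2 (power) → 4 (decimal)
Compute 9 ^ 4 = 6561
6561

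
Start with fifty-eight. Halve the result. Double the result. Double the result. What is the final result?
Convert fifty-eight (English words) → 58 (decimal)
Start: 58
58 ÷ 2 = 29
29 × 2 = 58
58 × 2 = 116
116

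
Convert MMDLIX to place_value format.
Convert MMDLIX (Roman numeral) → 1000 + 1000 + 500 + 50 + 9 = 2559 (decimal)
Convert 2559 (decimal) → 2559 = 2×1000 + 5×100 + 5×10 + 9 → 2 thousands, 5 hundreds, 5 tens, 9 ones (place-value notation)
2 thousands, 5 hundreds, 5 tens, 9 ones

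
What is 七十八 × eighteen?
Convert 七十八 (Chinese numeral) → 7×10 + 8 = 78 (decimal)
Convert eighteen (English words) → 18 (decimal)
Compute 78 × 18 = 1404
1404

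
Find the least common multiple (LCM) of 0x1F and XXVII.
Convert 0x1F (hexadecimal) → 1×16 + 15 = 31 (decimal)
Convert XXVII (Roman numeral) → 10 + 10 + 5 + 1 + 1 = 27 (decimal)
Compute lcm(31, 27) = 837
837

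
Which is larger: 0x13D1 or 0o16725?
Convert 0x13D1 (hexadecimal) → 1×4096 + 3×256 + 13×16 + 1 = 5073 (decimal)
Convert 0o16725 (octal) → 1×4096 + 6×512 + 7×64 + 2×8 + 5 = 7637 (decimal)
Compare 5073 vs 7637: larger = 7637
7637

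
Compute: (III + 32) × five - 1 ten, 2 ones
Convert III (Roman numeral) → 1 + 1 + 1 = 3 (decimal)
Convert five (English words) → 5 (decimal)
Convert 1 ten, 2 ones (place-value notation) → 1×10 + 2 = 12 (decimal)
Expression in decimal: (3 + 32) × 5 - 12
Parentheses first: 3 + 32 = 35
Multiply: 35 × 5 = 175
Subtract: 175 - 12 = 163
163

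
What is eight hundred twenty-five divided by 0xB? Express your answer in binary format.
Convert eight hundred twenty-five (English words) → 8×100 + 25 = 825 (decimal)
Convert 0xB (hexadecimal) → 11 (decimal)
Compute 825 ÷ 11 = 75
Convert 75 (decimal) → 75 = 64 + 8 + 2 + 1 → 0b1001011 (binary)
0b1001011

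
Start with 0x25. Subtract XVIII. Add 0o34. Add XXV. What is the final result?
Convert 0x25 (hexadecimal) → 2×16 + 5 = 37 (decimal)
Start: 37
Convert XVIII (Roman numeral) → 10 + 5 + 1 + 1 + 1 = 18 (decimal)
37 - 18 = 19
Convert 0o34 (octal) → 3×8 + 4 = 28 (decimal)
19 + 28 = 47
Convert XXV (Roman numeral) → 10 + 10 + 5 = 25 (decimal)
47 + 25 = 72
72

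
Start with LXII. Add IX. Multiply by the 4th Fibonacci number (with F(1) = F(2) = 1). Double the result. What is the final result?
Convert LXII (Roman numeral) → 50 + 10 + 1 + 1 = 62 (decimal)
Start: 62
Convert IX (Roman numeral) → 9 (decimal)
62 + 9 = 71
Convert the 4th Fibonacci number (with F(1) = F(2) = 1) (Fibonacci index) → 1, 1, 2, 3 → 3 (decimal)
71 × 3 = 213
213 × 2 = 426
426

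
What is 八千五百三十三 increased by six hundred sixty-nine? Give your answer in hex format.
Convert 八千五百三十三 (Chinese numeral) → 8×1000 + 5×100 + 3×10 + 3 = 8533 (decimal)
Convert six hundred sixty-nine (English words) → 6×100 + 69 = 669 (decimal)
Compute 8533 + 669 = 9202
Convert 9202 (decimal) → 9202 = 2×4096 + 3×256 + 15×16 + 2 → 0x23F2 (hexadecimal)
0x23F2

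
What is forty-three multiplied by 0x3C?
Convert forty-three (English words) → 43 (decimal)
Convert 0x3C (hexadecimal) → 3×16 + 12 = 60 (decimal)
Compute 43 × 60 = 2580
2580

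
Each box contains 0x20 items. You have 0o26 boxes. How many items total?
Convert 0x20 (hexadecimal) → 2×16 = 32 (decimal)
Convert 0o26 (octal) → 2×8 + 6 = 22 (decimal)
Compute 32 × 22 = 704
704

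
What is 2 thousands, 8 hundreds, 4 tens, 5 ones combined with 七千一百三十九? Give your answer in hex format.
Convert 2 thousands, 8 hundreds, 4 tens, 5 ones (place-value notation) → 2×1000 + 8×100 + 4×10 + 5 = 2845 (decimal)
Convert 七千一百三十九 (Chinese numeral) → 7×1000 + 1×100 + 3×10 + 9 = 7139 (decimal)
Compute 2845 + 7139 = 9984
Convert 9984 (decimal) → 9984 = 2×4096 + 7×256 → 0x2700 (hexadecimal)
0x2700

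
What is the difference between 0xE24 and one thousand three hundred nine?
Convert 0xE24 (hexadecimal) → 14×256 + 2×16 + 4 = 3620 (decimal)
Convert one thousand three hundred nine (English words) → 1×1000 + 3×100 + 9 = 1309 (decimal)
Difference: |3620 - 1309| = 2311
2311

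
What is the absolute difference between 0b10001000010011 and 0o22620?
Convert 0b10001000010011 (binary) → 8192 + 512 + 16 + 2 + 1 = 8723 (decimal)
Convert 0o22620 (octal) → 2×4096 + 2×512 + 6×64 + 2×8 = 9616 (decimal)
Compute |8723 - 9616| = 893
893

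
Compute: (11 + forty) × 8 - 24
Convert forty (English words) → 40 (decimal)
Expression in decimal: (11 + 40) × 8 - 24
Parentheses first: 11 + 40 = 51
Multiply: 51 × 8 = 408
Subtract: 408 - 24 = 384
384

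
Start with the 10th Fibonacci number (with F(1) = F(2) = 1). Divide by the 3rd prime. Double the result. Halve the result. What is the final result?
Convert the 10th Fibonacci number (with F(1) = F(2) = 1) (Fibonacci index) → 1, 1, 2, 3, 5, 8, 13, 21, 34, 55 → 55 (decimal)
Start: 55
Convert the 3rd prime (prime index) → 5 (decimal)
55 ÷ 5 = 11
11 × 2 = 22
22 ÷ 2 = 11
11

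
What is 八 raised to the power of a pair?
Convert 八 (Chinese numeral) → 8 (decimal)
Convert a pair (colloquial) → 2 (decimal)
Compute 8 ^ 2 = 64
64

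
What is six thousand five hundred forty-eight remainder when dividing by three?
Convert six thousand five hundred forty-eight (English words) → 6×1000 + 5×100 + 48 = 6548 (decimal)
Convert three (English words) → 3 (decimal)
Compute 6548 mod 3 = 2
2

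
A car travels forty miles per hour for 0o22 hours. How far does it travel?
Convert forty (English words) → 40 (decimal)
Convert 0o22 (octal) → 2×8 + 2 = 18 (decimal)
Compute 40 × 18 = 720
720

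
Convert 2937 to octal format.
Convert 2937 (decimal) → 2937 = 5×512 + 5×64 + 7×8 + 1 → 0o5571 (octal)
0o5571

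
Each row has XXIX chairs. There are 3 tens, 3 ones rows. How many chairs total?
Convert XXIX (Roman numeral) → 10 + 10 + 9 = 29 (decimal)
Convert 3 tens, 3 ones (place-value notation) → 3×10 + 3 = 33 (decimal)
Compute 29 × 33 = 957
957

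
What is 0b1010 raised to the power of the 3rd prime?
Convert 0b1010 (binary) → 8 + 2 = 10 (decimal)
Convert the 3rd prime (prime index) → 5 (decimal)
Compute 10 ^ 5 = 100000
100000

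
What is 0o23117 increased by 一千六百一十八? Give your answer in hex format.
Convert 0o23117 (octal) → 2×4096 + 3×512 + 1×64 + 1×8 + 7 = 9807 (decimal)
Convert 一千六百一十八 (Chinese numeral) → 1×1000 + 6×100 + 1×10 + 8 = 1618 (decimal)
Compute 9807 + 1618 = 11425
Convert 11425 (decimal) → 11425 = 2×4096 + 12×256 + 10×16 + 1 → 0x2CA1 (hexadecimal)
0x2CA1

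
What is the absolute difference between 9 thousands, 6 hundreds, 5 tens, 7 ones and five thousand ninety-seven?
Convert 9 thousands, 6 hundreds, 5 tens, 7 ones (place-value notation) → 9×1000 + 6×100 + 5×10 + 7 = 9657 (decimal)
Convert five thousand ninety-seven (English words) → 5×1000 + 97 = 5097 (decimal)
Compute |9657 - 5097| = 4560
4560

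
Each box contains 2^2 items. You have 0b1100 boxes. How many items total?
Convert 2^2 (power) → 4 (decimal)
Convert 0b1100 (binary) → 8 + 4 = 12 (decimal)
Compute 4 × 12 = 48
48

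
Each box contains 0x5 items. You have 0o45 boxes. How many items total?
Convert 0x5 (hexadecimal) → 5 (decimal)
Convert 0o45 (octal) → 4×8 + 5 = 37 (decimal)
Compute 5 × 37 = 185
185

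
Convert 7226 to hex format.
Convert 7226 (decimal) → 7226 = 1×4096 + 12×256 + 3×16 + 10 → 0x1C3A (hexadecimal)
0x1C3A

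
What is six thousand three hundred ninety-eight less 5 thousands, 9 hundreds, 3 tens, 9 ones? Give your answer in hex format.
Convert six thousand three hundred ninety-eight (English words) → 6×1000 + 3×100 + 98 = 6398 (decimal)
Convert 5 thousands, 9 hundreds, 3 tens, 9 ones (place-value notation) → 5×1000 + 9×100 + 3×10 + 9 = 5939 (decimal)
Compute 6398 - 5939 = 459
Convert 459 (decimal) → 459 = 1×256 + 12×16 + 11 → 0x1CB (hexadecimal)
0x1CB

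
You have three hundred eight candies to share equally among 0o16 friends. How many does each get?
Convert three hundred eight (English words) → 3×100 + 8 = 308 (decimal)
Convert 0o16 (octal) → 1×8 + 6 = 14 (decimal)
Compute 308 ÷ 14 = 22
22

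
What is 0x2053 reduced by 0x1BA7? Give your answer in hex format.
Convert 0x2053 (hexadecimal) → 2×4096 + 5×16 + 3 = 8275 (decimal)
Convert 0x1BA7 (hexadecimal) → 1×4096 + 11×256 + 10×16 + 7 = 7079 (decimal)
Compute 8275 - 7079 = 1196
Convert 1196 (decimal) → 1196 = 4×256 + 10×16 + 12 → 0x4AC (hexadecimal)
0x4AC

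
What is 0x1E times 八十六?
Convert 0x1E (hexadecimal) → 1×16 + 14 = 30 (decimal)
Convert 八十六 (Chinese numeral) → 8×10 + 6 = 86 (decimal)
Compute 30 × 86 = 2580
2580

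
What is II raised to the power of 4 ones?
Convert II (Roman numeral) → 1 + 1 = 2 (decimal)
Convert 4 ones (place-value notation) → 4 (decimal)
Compute 2 ^ 4 = 16
16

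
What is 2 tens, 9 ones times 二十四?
Convert 2 tens, 9 ones (place-value notation) → 2×10 + 9 = 29 (decimal)
Convert 二十四 (Chinese numeral) → 2×10 + 4 = 24 (decimal)
Compute 29 × 24 = 696
696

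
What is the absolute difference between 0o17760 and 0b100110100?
Convert 0o17760 (octal) → 1×4096 + 7×512 + 7×64 + 6×8 = 8176 (decimal)
Convert 0b100110100 (binary) → 256 + 32 + 16 + 4 = 308 (decimal)
Compute |8176 - 308| = 7868
7868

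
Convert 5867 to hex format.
Convert 5867 (decimal) → 5867 = 1×4096 + 6×256 + 14×16 + 11 → 0x16EB (hexadecimal)
0x16EB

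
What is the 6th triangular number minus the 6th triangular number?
The 6th triangular number = 6×7/2 = 21
Convert the 6th triangular number (triangular index) → 6×7/2 = 21 (decimal)
Compute 21 - 21 = 0
0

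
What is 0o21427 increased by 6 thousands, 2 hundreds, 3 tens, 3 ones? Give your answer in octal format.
Convert 0o21427 (octal) → 2×4096 + 1×512 + 4×64 + 2×8 + 7 = 8983 (decimal)
Convert 6 thousands, 2 hundreds, 3 tens, 3 ones (place-value notation) → 6×1000 + 2×100 + 3×10 + 3 = 6233 (decimal)
Compute 8983 + 6233 = 15216
Convert 15216 (decimal) → 15216 = 3×4096 + 5×512 + 5×64 + 6×8 → 0o35560 (octal)
0o35560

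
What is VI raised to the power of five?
Convert VI (Roman numeral) → 5 + 1 = 6 (decimal)
Convert five (English words) → 5 (decimal)
Compute 6 ^ 5 = 7776
7776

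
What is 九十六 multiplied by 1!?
Convert 九十六 (Chinese numeral) → 9×10 + 6 = 96 (decimal)
Convert 1! (factorial) → 1 (decimal)
Compute 96 × 1 = 96
96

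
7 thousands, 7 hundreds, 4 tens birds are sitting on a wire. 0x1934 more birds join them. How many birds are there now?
Convert 7 thousands, 7 hundreds, 4 tens (place-value notation) → 7×1000 + 7×100 + 4×10 = 7740 (decimal)
Convert 0x1934 (hexadecimal) → 1×4096 + 9×256 + 3×16 + 4 = 6452 (decimal)
Compute 7740 + 6452 = 14192
14192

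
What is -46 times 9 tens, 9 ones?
Convert 9 tens, 9 ones (place-value notation) → 9×10 + 9 = 99 (decimal)
Compute -46 × 99 = -4554
-4554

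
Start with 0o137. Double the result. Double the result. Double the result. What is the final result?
Convert 0o137 (octal) → 1×64 + 3×8 + 7 = 95 (decimal)
Start: 95
95 × 2 = 190
190 × 2 = 380
380 × 2 = 760
760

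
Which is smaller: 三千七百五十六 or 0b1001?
Convert 三千七百五十六 (Chinese numeral) → 3×1000 + 7×100 + 5×10 + 6 = 3756 (decimal)
Convert 0b1001 (binary) → 8 + 1 = 9 (decimal)
Compare 3756 vs 9: smaller = 9
9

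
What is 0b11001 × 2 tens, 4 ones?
Convert 0b11001 (binary) → 16 + 8 + 1 = 25 (decimal)
Convert 2 tens, 4 ones (place-value notation) → 2×10 + 4 = 24 (decimal)
Compute 25 × 24 = 600
600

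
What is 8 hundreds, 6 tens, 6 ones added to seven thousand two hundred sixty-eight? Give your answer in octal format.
Convert 8 hundreds, 6 tens, 6 ones (place-value notation) → 8×100 + 6×10 + 6 = 866 (decimal)
Convert seven thousand two hundred sixty-eight (English words) → 7×1000 + 2×100 + 68 = 7268 (decimal)
Compute 866 + 7268 = 8134
Convert 8134 (decimal) → 8134 = 1×4096 + 7×512 + 7×64 + 6 → 0o17706 (octal)
0o17706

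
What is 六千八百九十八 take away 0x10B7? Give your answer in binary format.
Convert 六千八百九十八 (Chinese numeral) → 6×1000 + 8×100 + 9×10 + 8 = 6898 (decimal)
Convert 0x10B7 (hexadecimal) → 1×4096 + 11×16 + 7 = 4279 (decimal)
Compute 6898 - 4279 = 2619
Convert 2619 (decimal) → 2619 = 2048 + 512 + 32 + 16 + 8 + 2 + 1 → 0b101000111011 (binary)
0b101000111011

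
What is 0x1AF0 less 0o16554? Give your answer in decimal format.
Convert 0x1AF0 (hexadecimal) → 1×4096 + 10×256 + 15×16 = 6896 (decimal)
Convert 0o16554 (octal) → 1×4096 + 6×512 + 5×64 + 5×8 + 4 = 7532 (decimal)
Compute 6896 - 7532 = -636
-636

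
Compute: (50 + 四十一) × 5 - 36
Convert 四十一 (Chinese numeral) → 4×10 + 1 = 41 (decimal)
Expression in decimal: (50 + 41) × 5 - 36
Parentheses first: 50 + 41 = 91
Multiply: 91 × 5 = 455
Subtract: 455 - 36 = 419
419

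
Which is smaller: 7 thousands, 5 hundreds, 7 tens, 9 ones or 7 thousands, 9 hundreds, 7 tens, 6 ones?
Convert 7 thousands, 5 hundreds, 7 tens, 9 ones (place-value notation) → 7×1000 + 5×100 + 7×10 + 9 = 7579 (decimal)
Convert 7 thousands, 9 hundreds, 7 tens, 6 ones (place-value notation) → 7×1000 + 9×100 + 7×10 + 6 = 7976 (decimal)
Compare 7579 vs 7976: smaller = 7579
7579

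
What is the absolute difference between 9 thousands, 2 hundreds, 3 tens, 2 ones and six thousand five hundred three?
Convert 9 thousands, 2 hundreds, 3 tens, 2 ones (place-value notation) → 9×1000 + 2×100 + 3×10 + 2 = 9232 (decimal)
Convert six thousand five hundred three (English words) → 6×1000 + 5×100 + 3 = 6503 (decimal)
Compute |9232 - 6503| = 2729
2729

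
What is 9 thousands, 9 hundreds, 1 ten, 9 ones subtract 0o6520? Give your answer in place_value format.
Convert 9 thousands, 9 hundreds, 1 ten, 9 ones (place-value notation) → 9×1000 + 9×100 + 1×10 + 9 = 9919 (decimal)
Convert 0o6520 (octal) → 6×512 + 5×64 + 2×8 = 3408 (decimal)
Compute 9919 - 3408 = 6511
Convert 6511 (decimal) → 6511 = 6×1000 + 5×100 + 1×10 + 1 → 6 thousands, 5 hundreds, 1 ten, 1 one (place-value notation)
6 thousands, 5 hundreds, 1 ten, 1 one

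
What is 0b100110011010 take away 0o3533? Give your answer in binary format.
Convert 0b100110011010 (binary) → 2048 + 256 + 128 + 16 + 8 + 2 = 2458 (decimal)
Convert 0o3533 (octal) → 3×512 + 5×64 + 3×8 + 3 = 1883 (decimal)
Compute 2458 - 1883 = 575
Convert 575 (decimal) → 575 = 512 + 32 + 16 + 8 + 4 + 2 + 1 → 0b1000111111 (binary)
0b1000111111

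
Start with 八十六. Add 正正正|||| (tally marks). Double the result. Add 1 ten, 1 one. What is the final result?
Convert 八十六 (Chinese numeral) → 8×10 + 6 = 86 (decimal)
Start: 86
Convert 正正正|||| (tally marks) → 5 + 5 + 5 + 4 = 19 (decimal)
86 + 19 = 105
105 × 2 = 210
Convert 1 ten, 1 one (place-value notation) → 1×10 + 1 = 11 (decimal)
210 + 11 = 221
221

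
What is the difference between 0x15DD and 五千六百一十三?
Convert 0x15DD (hexadecimal) → 1×4096 + 5×256 + 13×16 + 13 = 5597 (decimal)
Convert 五千六百一十三 (Chinese numeral) → 5×1000 + 6×100 + 1×10 + 3 = 5613 (decimal)
Difference: |5597 - 5613| = 16
16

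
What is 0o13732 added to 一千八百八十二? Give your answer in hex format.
Convert 0o13732 (octal) → 1×4096 + 3×512 + 7×64 + 3×8 + 2 = 6106 (decimal)
Convert 一千八百八十二 (Chinese numeral) → 1×1000 + 8×100 + 8×10 + 2 = 1882 (decimal)
Compute 6106 + 1882 = 7988
Convert 7988 (decimal) → 7988 = 1×4096 + 15×256 + 3×16 + 4 → 0x1F34 (hexadecimal)
0x1F34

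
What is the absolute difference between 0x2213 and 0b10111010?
Convert 0x2213 (hexadecimal) → 2×4096 + 2×256 + 1×16 + 3 = 8723 (decimal)
Convert 0b10111010 (binary) → 128 + 32 + 16 + 8 + 2 = 186 (decimal)
Compute |8723 - 186| = 8537
8537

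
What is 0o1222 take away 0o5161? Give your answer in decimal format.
Convert 0o1222 (octal) → 1×512 + 2×64 + 2×8 + 2 = 658 (decimal)
Convert 0o5161 (octal) → 5×512 + 1×64 + 6×8 + 1 = 2673 (decimal)
Compute 658 - 2673 = -2015
-2015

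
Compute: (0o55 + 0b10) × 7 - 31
Convert 0o55 (octal) → 5×8 + 5 = 45 (decimal)
Convert 0b10 (binary) → 2 (decimal)
Expression in decimal: (45 + 2) × 7 - 31
Parentheses first: 45 + 2 = 47
Multiply: 47 × 7 = 329
Subtract: 329 - 31 = 298
298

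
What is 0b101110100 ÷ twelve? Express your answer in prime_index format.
Convert 0b101110100 (binary) → 256 + 64 + 32 + 16 + 4 = 372 (decimal)
Convert twelve (English words) → 12 (decimal)
Compute 372 ÷ 12 = 31
Convert 31 (decimal) → the 11th prime (prime index)
the 11th prime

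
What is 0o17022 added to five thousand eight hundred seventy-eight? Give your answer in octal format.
Convert 0o17022 (octal) → 1×4096 + 7×512 + 2×8 + 2 = 7698 (decimal)
Convert five thousand eight hundred seventy-eight (English words) → 5×1000 + 8×100 + 78 = 5878 (decimal)
Compute 7698 + 5878 = 13576
Convert 13576 (decimal) → 13576 = 3×4096 + 2×512 + 4×64 + 1×8 → 0o32410 (octal)
0o32410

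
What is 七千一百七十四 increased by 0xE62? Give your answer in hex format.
Convert 七千一百七十四 (Chinese numeral) → 7×1000 + 1×100 + 7×10 + 4 = 7174 (decimal)
Convert 0xE62 (hexadecimal) → 14×256 + 6×16 + 2 = 3682 (decimal)
Compute 7174 + 3682 = 10856
Convert 10856 (decimal) → 10856 = 2×4096 + 10×256 + 6×16 + 8 → 0x2A68 (hexadecimal)
0x2A68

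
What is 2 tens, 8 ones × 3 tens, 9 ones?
Convert 2 tens, 8 ones (place-value notation) → 2×10 + 8 = 28 (decimal)
Convert 3 tens, 9 ones (place-value notation) → 3×10 + 9 = 39 (decimal)
Compute 28 × 39 = 1092
1092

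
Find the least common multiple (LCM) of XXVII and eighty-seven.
Convert XXVII (Roman numeral) → 10 + 10 + 5 + 1 + 1 = 27 (decimal)
Convert eighty-seven (English words) → 87 (decimal)
Compute lcm(27, 87) = 783
783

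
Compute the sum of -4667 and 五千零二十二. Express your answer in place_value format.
Convert 五千零二十二 (Chinese numeral) → 5×1000 + 2×10 + 2 = 5022 (decimal)
Compute -4667 + 5022 = 355
Convert 355 (decimal) → 355 = 3×100 + 5×10 + 5 → 3 hundreds, 5 tens, 5 ones (place-value notation)
3 hundreds, 5 tens, 5 ones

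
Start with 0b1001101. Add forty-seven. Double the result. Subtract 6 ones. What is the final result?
Convert 0b1001101 (binary) → 64 + 8 + 4 + 1 = 77 (decimal)
Start: 77
Convert forty-seven (English words) → 47 (decimal)
77 + 47 = 124
124 × 2 = 248
Convert 6 ones (place-value notation) → 6 (decimal)
248 - 6 = 242
242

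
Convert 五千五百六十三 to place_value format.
Convert 五千五百六十三 (Chinese numeral) → 5×1000 + 5×100 + 6×10 + 3 = 5563 (decimal)
Convert 5563 (decimal) → 5563 = 5×1000 + 5×100 + 6×10 + 3 → 5 thousands, 5 hundreds, 6 tens, 3 ones (place-value notation)
5 thousands, 5 hundreds, 6 tens, 3 ones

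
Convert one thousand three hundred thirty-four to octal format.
Convert one thousand three hundred thirty-four (English words) → 1×1000 + 3×100 + 34 = 1334 (decimal)
Convert 1334 (decimal) → 1334 = 2×512 + 4×64 + 6×8 + 6 → 0o2466 (octal)
0o2466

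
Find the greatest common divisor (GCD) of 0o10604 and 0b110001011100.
Convert 0o10604 (octal) → 1×4096 + 6×64 + 4 = 4484 (decimal)
Convert 0b110001011100 (binary) → 2048 + 1024 + 64 + 16 + 8 + 4 = 3164 (decimal)
Compute gcd(4484, 3164) = 4
4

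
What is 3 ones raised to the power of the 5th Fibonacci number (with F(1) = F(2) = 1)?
Convert 3 ones (place-value notation) → 3 (decimal)
Convert the 5th Fibonacci number (with F(1) = F(2) = 1) (Fibonacci index) → 1, 1, 2, 3, 5 → 5 (decimal)
Compute 3 ^ 5 = 243
243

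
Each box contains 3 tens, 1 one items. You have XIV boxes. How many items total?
Convert 3 tens, 1 one (place-value notation) → 3×10 + 1 = 31 (decimal)
Convert XIV (Roman numeral) → 10 + 4 = 14 (decimal)
Compute 31 × 14 = 434
434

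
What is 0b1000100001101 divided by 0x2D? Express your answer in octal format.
Convert 0b1000100001101 (binary) → 4096 + 256 + 8 + 4 + 1 = 4365 (decimal)
Convert 0x2D (hexadecimal) → 2×16 + 13 = 45 (decimal)
Compute 4365 ÷ 45 = 97
Convert 97 (decimal) → 97 = 1×64 + 4×8 + 1 → 0o141 (octal)
0o141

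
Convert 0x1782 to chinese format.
Convert 0x1782 (hexadecimal) → 1×4096 + 7×256 + 8×16 + 2 = 6018 (decimal)
Convert 6018 (decimal) → 6018 = 6×1000 + 1×10 + 8 → 六千零一十八 (Chinese numeral)
六千零一十八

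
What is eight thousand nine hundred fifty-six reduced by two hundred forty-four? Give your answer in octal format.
Convert eight thousand nine hundred fifty-six (English words) → 8×1000 + 9×100 + 56 = 8956 (decimal)
Convert two hundred forty-four (English words) → 2×100 + 44 = 244 (decimal)
Compute 8956 - 244 = 8712
Convert 8712 (decimal) → 8712 = 2×4096 + 1×512 + 1×8 → 0o21010 (octal)
0o21010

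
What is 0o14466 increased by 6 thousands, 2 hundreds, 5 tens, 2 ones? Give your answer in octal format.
Convert 0o14466 (octal) → 1×4096 + 4×512 + 4×64 + 6×8 + 6 = 6454 (decimal)
Convert 6 thousands, 2 hundreds, 5 tens, 2 ones (place-value notation) → 6×1000 + 2×100 + 5×10 + 2 = 6252 (decimal)
Compute 6454 + 6252 = 12706
Convert 12706 (decimal) → 12706 = 3×4096 + 6×64 + 4×8 + 2 → 0o30642 (octal)
0o30642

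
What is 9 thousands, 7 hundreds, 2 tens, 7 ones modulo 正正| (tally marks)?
Convert 9 thousands, 7 hundreds, 2 tens, 7 ones (place-value notation) → 9×1000 + 7×100 + 2×10 + 7 = 9727 (decimal)
Convert 正正| (tally marks) → 5 + 5 + 1 = 11 (decimal)
Compute 9727 mod 11 = 3
3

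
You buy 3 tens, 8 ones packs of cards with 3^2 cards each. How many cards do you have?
Convert 3^2 (power) → 9 (decimal)
Convert 3 tens, 8 ones (place-value notation) → 3×10 + 8 = 38 (decimal)
Compute 9 × 38 = 342
342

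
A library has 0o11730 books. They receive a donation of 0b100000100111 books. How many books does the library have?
Convert 0o11730 (octal) → 1×4096 + 1×512 + 7×64 + 3×8 = 5080 (decimal)
Convert 0b100000100111 (binary) → 2048 + 32 + 4 + 2 + 1 = 2087 (decimal)
Compute 5080 + 2087 = 7167
7167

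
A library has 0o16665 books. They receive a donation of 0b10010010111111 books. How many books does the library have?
Convert 0o16665 (octal) → 1×4096 + 6×512 + 6×64 + 6×8 + 5 = 7605 (decimal)
Convert 0b10010010111111 (binary) → 8192 + 1024 + 128 + 32 + 16 + 8 + 4 + 2 + 1 = 9407 (decimal)
Compute 7605 + 9407 = 17012
17012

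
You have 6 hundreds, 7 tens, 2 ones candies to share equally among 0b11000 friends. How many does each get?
Convert 6 hundreds, 7 tens, 2 ones (place-value notation) → 6×100 + 7×10 + 2 = 672 (decimal)
Convert 0b11000 (binary) → 16 + 8 = 24 (decimal)
Compute 672 ÷ 24 = 28
28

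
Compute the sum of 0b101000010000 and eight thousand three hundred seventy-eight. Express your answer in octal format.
Convert 0b101000010000 (binary) → 2048 + 512 + 16 = 2576 (decimal)
Convert eight thousand three hundred seventy-eight (English words) → 8×1000 + 3×100 + 78 = 8378 (decimal)
Compute 2576 + 8378 = 10954
Convert 10954 (decimal) → 10954 = 2×4096 + 5×512 + 3×64 + 1×8 + 2 → 0o25312 (octal)
0o25312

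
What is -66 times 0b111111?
Convert 0b111111 (binary) → 32 + 16 + 8 + 4 + 2 + 1 = 63 (decimal)
Compute -66 × 63 = -4158
-4158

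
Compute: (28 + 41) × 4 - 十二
Convert 十二 (Chinese numeral) → 1×10 + 2 = 12 (decimal)
Expression in decimal: (28 + 41) × 4 - 12
Parentheses first: 28 + 41 = 69
Multiply: 69 × 4 = 276
Subtract: 276 - 12 = 264
264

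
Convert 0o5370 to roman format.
Convert 0o5370 (octal) → 5×512 + 3×64 + 7×8 = 2808 (decimal)
Convert 2808 (decimal) → 2808 = 1000 + 1000 + 500 + 100 + 100 + 100 + 5 + 1 + 1 + 1 → MMDCCCVIII (Roman numeral)
MMDCCCVIII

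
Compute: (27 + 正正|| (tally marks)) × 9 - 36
Convert 正正|| (tally marks) → 5 + 5 + 2 = 12 (decimal)
Expression in decimal: (27 + 12) × 9 - 36
Parentheses first: 27 + 12 = 39
Multiply: 39 × 9 = 351
Subtract: 351 - 36 = 315
315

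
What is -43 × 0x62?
Convert 0x62 (hexadecimal) → 6×16 + 2 = 98 (decimal)
Compute -43 × 98 = -4214
-4214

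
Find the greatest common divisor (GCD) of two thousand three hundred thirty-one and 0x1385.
Convert two thousand three hundred thirty-one (English words) → 2×1000 + 3×100 + 31 = 2331 (decimal)
Convert 0x1385 (hexadecimal) → 1×4096 + 3×256 + 8×16 + 5 = 4997 (decimal)
Compute gcd(2331, 4997) = 1
1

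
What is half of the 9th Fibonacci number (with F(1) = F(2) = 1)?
The 9th Fibonacci number (with F(1) = F(2) = 1): 1, 1, 2, 3, 5, 8, 13, 21, 34 → 34
Compute 34 ÷ 2 = 17
17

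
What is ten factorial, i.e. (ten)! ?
Convert ten (English words) → 10 (decimal)
Compute 10! = 3628800
3628800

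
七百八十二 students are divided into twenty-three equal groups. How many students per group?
Convert 七百八十二 (Chinese numeral) → 7×100 + 8×10 + 2 = 782 (decimal)
Convert twenty-three (English words) → 23 (decimal)
Compute 782 ÷ 23 = 34
34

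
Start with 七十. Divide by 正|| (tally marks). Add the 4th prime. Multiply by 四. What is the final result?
Convert 七十 (Chinese numeral) → 7×10 = 70 (decimal)
Start: 70
Convert 正|| (tally marks) → 5 + 2 = 7 (decimal)
70 ÷ 7 = 10
Convert the 4th prime (prime index) → 7 (decimal)
10 + 7 = 17
Convert 四 (Chinese numeral) → 4 (decimal)
17 × 4 = 68
68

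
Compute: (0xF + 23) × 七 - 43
Convert 0xF (hexadecimal) → 15 (decimal)
Convert 七 (Chinese numeral) → 7 (decimal)
Expression in decimal: (15 + 23) × 7 - 43
Parentheses first: 15 + 23 = 38
Multiply: 38 × 7 = 266
Subtract: 266 - 43 = 223
223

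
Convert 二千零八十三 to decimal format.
Convert 二千零八十三 (Chinese numeral) → 2×1000 + 8×10 + 3 = 2083 (decimal)
2083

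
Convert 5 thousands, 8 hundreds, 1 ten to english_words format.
Convert 5 thousands, 8 hundreds, 1 ten (place-value notation) → 5×1000 + 8×100 + 1×10 = 5810 (decimal)
Convert 5810 (decimal) → 5810 = 5×1000 + 8×100 + 10 → five thousand eight hundred ten (English words)
five thousand eight hundred ten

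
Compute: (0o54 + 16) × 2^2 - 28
Convert 0o54 (octal) → 5×8 + 4 = 44 (decimal)
Convert 2^2 (power) → 4 (decimal)
Expression in decimal: (44 + 16) × 4 - 28
Parentheses first: 44 + 16 = 60
Multiply: 60 × 4 = 240
Subtract: 240 - 28 = 212
212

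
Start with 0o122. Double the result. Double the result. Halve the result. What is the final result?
Convert 0o122 (octal) → 1×64 + 2×8 + 2 = 82 (decimal)
Start: 82
82 × 2 = 164
164 × 2 = 328
328 ÷ 2 = 164
164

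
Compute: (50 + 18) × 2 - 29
Parentheses first: 50 + 18 = 68
Multiply: 68 × 2 = 136
Subtract: 136 - 29 = 107
107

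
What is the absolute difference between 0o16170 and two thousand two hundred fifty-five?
Convert 0o16170 (octal) → 1×4096 + 6×512 + 1×64 + 7×8 = 7288 (decimal)
Convert two thousand two hundred fifty-five (English words) → 2×1000 + 2×100 + 55 = 2255 (decimal)
Compute |7288 - 2255| = 5033
5033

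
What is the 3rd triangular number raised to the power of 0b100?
Convert the 3rd triangular number (triangular index) → 3×4/2 = 6 (decimal)
Convert 0b100 (binary) → 4 (decimal)
Compute 6 ^ 4 = 1296
1296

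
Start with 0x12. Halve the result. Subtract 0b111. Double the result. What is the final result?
Convert 0x12 (hexadecimal) → 1×16 + 2 = 18 (decimal)
Start: 18
18 ÷ 2 = 9
Convert 0b111 (binary) → 4 + 2 + 1 = 7 (decimal)
9 - 7 = 2
2 × 2 = 4
4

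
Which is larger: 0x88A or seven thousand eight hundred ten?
Convert 0x88A (hexadecimal) → 8×256 + 8×16 + 10 = 2186 (decimal)
Convert seven thousand eight hundred ten (English words) → 7×1000 + 8×100 + 10 = 7810 (decimal)
Compare 2186 vs 7810: larger = 7810
7810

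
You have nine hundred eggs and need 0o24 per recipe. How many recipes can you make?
Convert nine hundred (English words) → 9×100 = 900 (decimal)
Convert 0o24 (octal) → 2×8 + 4 = 20 (decimal)
Compute 900 ÷ 20 = 45
45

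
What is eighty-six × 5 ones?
Convert eighty-six (English words) → 86 (decimal)
Convert 5 ones (place-value notation) → 5 (decimal)
Compute 86 × 5 = 430
430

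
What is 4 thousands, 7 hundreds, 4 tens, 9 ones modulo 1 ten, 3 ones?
Convert 4 thousands, 7 hundreds, 4 tens, 9 ones (place-value notation) → 4×1000 + 7×100 + 4×10 + 9 = 4749 (decimal)
Convert 1 ten, 3 ones (place-value notation) → 1×10 + 3 = 13 (decimal)
Compute 4749 mod 13 = 4
4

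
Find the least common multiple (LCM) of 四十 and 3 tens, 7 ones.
Convert 四十 (Chinese numeral) → 4×10 = 40 (decimal)
Convert 3 tens, 7 ones (place-value notation) → 3×10 + 7 = 37 (decimal)
Compute lcm(40, 37) = 1480
1480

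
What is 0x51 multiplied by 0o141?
Convert 0x51 (hexadecimal) → 5×16 + 1 = 81 (decimal)
Convert 0o141 (octal) → 1×64 + 4×8 + 1 = 97 (decimal)
Compute 81 × 97 = 7857
7857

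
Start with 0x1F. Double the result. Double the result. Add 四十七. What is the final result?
Convert 0x1F (hexadecimal) → 1×16 + 15 = 31 (decimal)
Start: 31
31 × 2 = 62
62 × 2 = 124
Convert 四十七 (Chinese numeral) → 4×10 + 7 = 47 (decimal)
124 + 47 = 171
171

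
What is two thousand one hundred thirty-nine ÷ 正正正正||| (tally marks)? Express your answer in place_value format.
Convert two thousand one hundred thirty-nine (English words) → 2×1000 + 1×100 + 39 = 2139 (decimal)
Convert 正正正正||| (tally marks) → 5 + 5 + 5 + 5 + 3 = 23 (decimal)
Compute 2139 ÷ 23 = 93
Convert 93 (decimal) → 93 = 9×10 + 3 → 9 tens, 3 ones (place-value notation)
9 tens, 3 ones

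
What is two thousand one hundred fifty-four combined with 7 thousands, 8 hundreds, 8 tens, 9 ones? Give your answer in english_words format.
Convert two thousand one hundred fifty-four (English words) → 2×1000 + 1×100 + 54 = 2154 (decimal)
Convert 7 thousands, 8 hundreds, 8 tens, 9 ones (place-value notation) → 7×1000 + 8×100 + 8×10 + 9 = 7889 (decimal)
Compute 2154 + 7889 = 10043
Convert 10043 (decimal) → 10043 = 10×1000 + 43 → ten thousand forty-three (English words)
ten thousand forty-three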